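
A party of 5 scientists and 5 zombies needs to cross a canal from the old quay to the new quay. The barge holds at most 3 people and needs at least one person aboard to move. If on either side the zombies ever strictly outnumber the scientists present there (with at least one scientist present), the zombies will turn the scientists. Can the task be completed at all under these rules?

Yes

1. 2 zombies → the new quay.  (the old quay: 5S 3Z; the new quay: 0S 2Z)
2. 1 zombie ← the old quay.  (the old quay: 5S 4Z; the new quay: 0S 1Z)
3. 3 zombies → the new quay.  (the old quay: 5S 1Z; the new quay: 0S 4Z)
4. 1 zombie ← the old quay.  (the old quay: 5S 2Z; the new quay: 0S 3Z)
5. 3 scientists → the new quay.  (the old quay: 2S 2Z; the new quay: 3S 3Z)
6. 1 scientist and 1 zombie ← the old quay.  (the old quay: 3S 3Z; the new quay: 2S 2Z)
7. 3 scientists → the new quay.  (the old quay: 0S 3Z; the new quay: 5S 2Z)
8. 1 zombie ← the old quay.  (the old quay: 0S 4Z; the new quay: 5S 1Z)
9. 2 zombies → the new quay.  (the old quay: 0S 2Z; the new quay: 5S 3Z)
10. 1 zombie ← the old quay.  (the old quay: 0S 3Z; the new quay: 5S 2Z)
11. 3 zombies → the new quay.  (the old quay: 0S 0Z; the new quay: 5S 5Z)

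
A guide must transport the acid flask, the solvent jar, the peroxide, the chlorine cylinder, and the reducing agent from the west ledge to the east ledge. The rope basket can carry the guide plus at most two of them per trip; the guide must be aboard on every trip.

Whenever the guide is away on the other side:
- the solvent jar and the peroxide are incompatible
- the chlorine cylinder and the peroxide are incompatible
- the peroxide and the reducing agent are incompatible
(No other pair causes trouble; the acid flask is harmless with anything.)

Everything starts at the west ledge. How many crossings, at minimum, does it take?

Counting alone: the guide can take at most 2 across per trip to the east ledge, so moving all 5 needs at least 3 loaded trips out, with a return between consecutive ones — at least 5 crossings.
The plan below uses exactly 5 crossings, so it is optimal:
1. Guide goes to the east ledge with the acid flask and the peroxide.  [the west ledge: the chlorine cylinder, the reducing agent, the solvent jar | the east ledge: the acid flask, the peroxide]
2. Guide goes back to the west ledge alone.  [the west ledge: the chlorine cylinder, the reducing agent, the solvent jar | the east ledge: the acid flask, the peroxide]
3. Guide goes to the east ledge with the chlorine cylinder and the solvent jar.  [the west ledge: the reducing agent | the east ledge: the acid flask, the chlorine cylinder, the peroxide, the solvent jar]
4. Guide goes back to the west ledge with the peroxide.  [the west ledge: the peroxide, the reducing agent | the east ledge: the acid flask, the chlorine cylinder, the solvent jar]
5. Guide goes to the east ledge with the peroxide and the reducing agent.  [the west ledge: — | the east ledge: the acid flask, the chlorine cylinder, the peroxide, the reducing agent, the solvent jar]

5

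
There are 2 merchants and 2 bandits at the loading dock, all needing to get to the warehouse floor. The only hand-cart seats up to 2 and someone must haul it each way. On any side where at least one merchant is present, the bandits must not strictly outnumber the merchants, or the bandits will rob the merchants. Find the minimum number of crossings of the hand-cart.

Counting alone: each trip to the warehouse floor takes at most 2 across and each return brings at least 1 back, so after t trips out (and t−1 returns) at most 2t − (t−1) of the 4 are across; that first reaches 4 at t = 3, so at least 5 crossings are needed.
The plan below uses exactly 5 crossings, so it is optimal:
1. 2 bandits → the warehouse floor.  (the loading dock: 2M 0B; the warehouse floor: 0M 2B)
2. 1 bandit ← the loading dock.  (the loading dock: 2M 1B; the warehouse floor: 0M 1B)
3. 2 merchants → the warehouse floor.  (the loading dock: 0M 1B; the warehouse floor: 2M 1B)
4. 1 bandit ← the loading dock.  (the loading dock: 0M 2B; the warehouse floor: 2M 0B)
5. 2 bandits → the warehouse floor.  (the loading dock: 0M 0B; the warehouse floor: 2M 2B)

5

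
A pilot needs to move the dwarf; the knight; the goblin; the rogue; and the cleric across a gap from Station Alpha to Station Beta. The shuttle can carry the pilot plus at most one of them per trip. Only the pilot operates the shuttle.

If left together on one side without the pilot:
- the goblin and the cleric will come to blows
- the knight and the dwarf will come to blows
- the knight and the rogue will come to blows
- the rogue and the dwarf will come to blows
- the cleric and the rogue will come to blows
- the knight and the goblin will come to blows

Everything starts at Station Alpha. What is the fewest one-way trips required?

Whatever the first load, the items left behind include a forbidden pair without the pilot. No opening move is safe, so no plan exists.

impossible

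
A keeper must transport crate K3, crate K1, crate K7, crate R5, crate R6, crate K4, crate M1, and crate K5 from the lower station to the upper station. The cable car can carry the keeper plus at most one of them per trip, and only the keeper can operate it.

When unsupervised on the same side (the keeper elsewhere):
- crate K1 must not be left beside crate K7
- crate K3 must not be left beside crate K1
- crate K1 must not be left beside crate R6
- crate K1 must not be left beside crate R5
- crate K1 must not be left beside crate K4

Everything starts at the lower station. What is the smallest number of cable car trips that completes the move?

impossible

Following every safe sequence of crossings from the start, the most of the 8 that can be at the upper station as the cable car arrives there on crossings 1, 3, 5, 7 is 1, 2, 3, 4 respectively; the best ever achieved is 4 of 8.
From crossing 9 on, no configuration arises that was not already reachable earlier: only 52 distinct safe configurations (who is on which side, and where the cable car is) can ever be reached, none of them has everyone across, and every continuation just revisits them. So no valid plan exists.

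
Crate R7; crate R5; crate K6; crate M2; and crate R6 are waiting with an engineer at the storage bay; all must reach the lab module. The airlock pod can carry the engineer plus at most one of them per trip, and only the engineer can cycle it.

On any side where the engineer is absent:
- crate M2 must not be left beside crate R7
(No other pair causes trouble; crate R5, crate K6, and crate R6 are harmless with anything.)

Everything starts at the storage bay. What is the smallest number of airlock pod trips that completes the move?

9

Counting alone: the engineer can take at most 1 across per trip to the lab module, so moving all 5 needs at least 5 loaded trips out, with a return between consecutive ones — at least 9 crossings.
The plan below uses exactly 9 crossings, so it is optimal:
1. Engineer goes to the lab module with crate R7.
2. Engineer goes back to the storage bay alone.
3. Engineer goes to the lab module with crate R5.
4. Engineer goes back to the storage bay alone.
5. Engineer goes to the lab module with crate K6.
6. Engineer goes back to the storage bay alone.
7. Engineer goes to the lab module with crate R6.
8. Engineer goes back to the storage bay alone.
9. Engineer goes to the lab module with crate M2.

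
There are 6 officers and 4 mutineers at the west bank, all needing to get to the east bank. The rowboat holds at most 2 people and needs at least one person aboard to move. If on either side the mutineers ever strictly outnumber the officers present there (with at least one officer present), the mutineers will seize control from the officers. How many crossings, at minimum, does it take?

Counting alone: each trip to the east bank takes at most 2 across and each return brings at least 1 back, so after t trips out (and t−1 returns) at most 2t − (t−1) of the 10 are across; that first reaches 10 at t = 9, so at least 17 crossings are needed.
The plan below uses exactly 17 crossings, so it is optimal:
1. 2 mutineers → the east bank.  (the west bank: 6O 2M; the east bank: 0O 2M)
2. 1 mutineer ← the west bank.  (the west bank: 6O 3M; the east bank: 0O 1M)
3. 2 mutineers → the east bank.  (the west bank: 6O 1M; the east bank: 0O 3M)
4. 1 mutineer ← the west bank.  (the west bank: 6O 2M; the east bank: 0O 2M)
5. 2 officers → the east bank.  (the west bank: 4O 2M; the east bank: 2O 2M)
6. 1 mutineer ← the west bank.  (the west bank: 4O 3M; the east bank: 2O 1M)
7. 1 officer and 1 mutineer → the east bank.  (the west bank: 3O 2M; the east bank: 3O 2M)
8. 1 mutineer ← the west bank.  (the west bank: 3O 3M; the east bank: 3O 1M)
9. 2 mutineers → the east bank.  (the west bank: 3O 1M; the east bank: 3O 3M)
10. 1 mutineer ← the west bank.  (the west bank: 3O 2M; the east bank: 3O 2M)
11. 1 officer and 1 mutineer → the east bank.  (the west bank: 2O 1M; the east bank: 4O 3M)
12. 1 mutineer ← the west bank.  (the west bank: 2O 2M; the east bank: 4O 2M)
13. 2 mutineers → the east bank.  (the west bank: 2O 0M; the east bank: 4O 4M)
14. 1 mutineer ← the west bank.  (the west bank: 2O 1M; the east bank: 4O 3M)
15. 1 officer and 1 mutineer → the east bank.  (the west bank: 1O 0M; the east bank: 5O 4M)
16. 1 mutineer ← the west bank.  (the west bank: 1O 1M; the east bank: 5O 3M)
17. 1 officer and 1 mutineer → the east bank.  (the west bank: 0O 0M; the east bank: 6O 4M)

17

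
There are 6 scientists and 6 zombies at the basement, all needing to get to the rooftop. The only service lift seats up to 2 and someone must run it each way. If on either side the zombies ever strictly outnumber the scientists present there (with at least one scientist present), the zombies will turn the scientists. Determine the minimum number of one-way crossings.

impossible

Following every safe sequence of crossings from the start, the most of the 12 that can be at the rooftop as the service lift arrives there on crossings 1, 3, 5, 7, 9 is 2, 3, 4, 5, 6 respectively; the best ever achieved is 6 of 12.
From crossing 11 on, no configuration arises that was not already reachable earlier: only 15 distinct safe configurations (who is on which side, and where the service lift is) can ever be reached, none of them has everyone across, and every continuation just revisits them. They are: 0 scientists + 0 zombies across (service lift back at the start); 0 scientists + 1 zombie across (service lift there); 0 scientists + 1 zombie across (service lift back at the start); 0 scientists + 2 zombies across (service lift there); 0 scientists + 2 zombies across (service lift back at the start); 0 scientists + 3 zombies across (service lift there); 0 scientists + 3 zombies across (service lift back at the start); 0 scientists + 4 zombies across (service lift there); 0 scientists + 4 zombies across (service lift back at the start); 0 scientists + 5 zombies across (service lift there); 0 scientists + 5 zombies across (service lift back at the start); 0 scientists + 6 zombies across (service lift there); 1 scientist + 1 zombie across (service lift there); 1 scientist + 1 zombie across (service lift back at the start); 2 scientists + 2 zombies across (service lift there). So no valid plan exists.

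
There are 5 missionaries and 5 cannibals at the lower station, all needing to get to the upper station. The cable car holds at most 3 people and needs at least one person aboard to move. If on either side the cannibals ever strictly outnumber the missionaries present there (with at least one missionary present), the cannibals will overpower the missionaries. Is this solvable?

Yes

1. 2 cannibals → the upper station.  (the lower station: 5M 3C; the upper station: 0M 2C)
2. 1 cannibal ← the lower station.  (the lower station: 5M 4C; the upper station: 0M 1C)
3. 3 cannibals → the upper station.  (the lower station: 5M 1C; the upper station: 0M 4C)
4. 1 cannibal ← the lower station.  (the lower station: 5M 2C; the upper station: 0M 3C)
5. 3 missionaries → the upper station.  (the lower station: 2M 2C; the upper station: 3M 3C)
6. 1 missionary and 1 cannibal ← the lower station.  (the lower station: 3M 3C; the upper station: 2M 2C)
7. 3 missionaries → the upper station.  (the lower station: 0M 3C; the upper station: 5M 2C)
8. 1 cannibal ← the lower station.  (the lower station: 0M 4C; the upper station: 5M 1C)
9. 2 cannibals → the upper station.  (the lower station: 0M 2C; the upper station: 5M 3C)
10. 1 cannibal ← the lower station.  (the lower station: 0M 3C; the upper station: 5M 2C)
11. 3 cannibals → the upper station.  (the lower station: 0M 0C; the upper station: 5M 5C)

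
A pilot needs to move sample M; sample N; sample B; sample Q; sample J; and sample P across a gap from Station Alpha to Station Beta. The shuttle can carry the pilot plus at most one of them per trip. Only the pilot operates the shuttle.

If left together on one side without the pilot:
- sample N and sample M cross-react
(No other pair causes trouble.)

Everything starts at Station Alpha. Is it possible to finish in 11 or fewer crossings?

Yes

Yes — this plan uses 11 crossings (≤ 11):
1. Pilot goes to Station Beta with sample M.
2. Pilot goes back to Station Alpha alone.
3. Pilot goes to Station Beta with sample B.
4. Pilot goes back to Station Alpha alone.
5. Pilot goes to Station Beta with sample Q.
6. Pilot goes back to Station Alpha alone.
7. Pilot goes to Station Beta with sample J.
8. Pilot goes back to Station Alpha alone.
9. Pilot goes to Station Beta with sample P.
10. Pilot goes back to Station Alpha alone.
11. Pilot goes to Station Beta with sample N.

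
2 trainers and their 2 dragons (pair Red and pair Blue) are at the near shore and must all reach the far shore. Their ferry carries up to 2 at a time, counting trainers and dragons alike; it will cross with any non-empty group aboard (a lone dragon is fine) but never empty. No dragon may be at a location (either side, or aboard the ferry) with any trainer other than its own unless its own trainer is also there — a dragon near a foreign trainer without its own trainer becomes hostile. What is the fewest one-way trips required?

5

Counting alone: each trip to the far shore takes at most 2 across and each return brings at least 1 back, so after t trips out (and t−1 returns) at most 2t − (t−1) of the 4 are across; that first reaches 4 at t = 3, so at least 5 crossings are needed.
The plan below uses exactly 5 crossings, so it is optimal:
1. dragon Red and trainer Red cross → the far shore.
2. trainer Red crosses ← the near shore.
3. trainer Blue and trainer Red cross → the far shore.
4. trainer Blue crosses ← the near shore.
5. dragon Blue and trainer Blue cross → the far shore.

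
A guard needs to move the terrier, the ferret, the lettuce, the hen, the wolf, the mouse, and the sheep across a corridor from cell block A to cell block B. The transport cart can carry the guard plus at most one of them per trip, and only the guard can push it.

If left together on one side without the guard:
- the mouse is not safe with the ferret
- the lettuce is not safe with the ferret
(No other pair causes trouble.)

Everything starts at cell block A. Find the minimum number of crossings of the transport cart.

Counting alone: the guard can take at most 1 across per trip to cell block B, so moving all 7 needs at least 7 loaded trips out, with a return between consecutive ones — at least 13 crossings.
The safety rule pushes this higher. Following every safe sequence of crossings, the most of the 7 that can be at cell block B as the transport cart arrives there on crossing 13 is 6 — never all 7.
So no plan with fewer than 15 crossings exists, and this one achieves 15:
1. Guard goes to cell block B with the ferret.
2. Guard goes back to cell block A alone.
3. Guard goes to cell block B with the terrier.
4. Guard goes back to cell block A alone.
5. Guard goes to cell block B with the lettuce.
6. Guard goes back to cell block A with the ferret.
7. Guard goes to cell block B with the mouse.
8. Guard goes back to cell block A alone.
9. Guard goes to cell block B with the hen.
10. Guard goes back to cell block A alone.
11. Guard goes to cell block B with the wolf.
12. Guard goes back to cell block A alone.
13. Guard goes to cell block B with the sheep.
14. Guard goes back to cell block A alone.
15. Guard goes to cell block B with the ferret.

15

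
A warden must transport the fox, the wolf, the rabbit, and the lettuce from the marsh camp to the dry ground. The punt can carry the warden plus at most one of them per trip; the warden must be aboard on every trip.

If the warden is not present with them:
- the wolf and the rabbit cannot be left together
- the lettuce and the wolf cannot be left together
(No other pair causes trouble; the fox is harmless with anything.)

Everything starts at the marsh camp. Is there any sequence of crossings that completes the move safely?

1. Warden goes to the dry ground with the wolf.
2. Warden goes back to the marsh camp alone.
3. Warden goes to the dry ground with the fox.
4. Warden goes back to the marsh camp alone.
5. Warden goes to the dry ground with the rabbit.
6. Warden goes back to the marsh camp with the wolf.
7. Warden goes to the dry ground with the lettuce.
8. Warden goes back to the marsh camp alone.
9. Warden goes to the dry ground with the wolf.

Yes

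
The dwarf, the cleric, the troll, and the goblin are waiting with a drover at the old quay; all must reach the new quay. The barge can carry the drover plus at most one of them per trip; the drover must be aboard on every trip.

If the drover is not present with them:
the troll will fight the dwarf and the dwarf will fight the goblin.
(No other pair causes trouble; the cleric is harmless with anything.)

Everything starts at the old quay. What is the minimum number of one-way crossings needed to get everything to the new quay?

Counting alone: the drover can take at most 1 across per trip to the new quay, so moving all 4 needs at least 4 loaded trips out, with a return between consecutive ones — at least 7 crossings.
The safety rule pushes this higher. Following every safe sequence of crossings, the most of the 4 that can be at the new quay as the barge arrives there on crossing 7 is 3 — never all 4.
So no plan with fewer than 9 crossings exists, and this one achieves 9:
1. Drover goes to the new quay with the dwarf.
2. Drover goes back to the old quay alone.
3. Drover goes to the new quay with the cleric.
4. Drover goes back to the old quay alone.
5. Drover goes to the new quay with the troll.
6. Drover goes back to the old quay with the dwarf.
7. Drover goes to the new quay with the goblin.
8. Drover goes back to the old quay alone.
9. Drover goes to the new quay with the dwarf.

9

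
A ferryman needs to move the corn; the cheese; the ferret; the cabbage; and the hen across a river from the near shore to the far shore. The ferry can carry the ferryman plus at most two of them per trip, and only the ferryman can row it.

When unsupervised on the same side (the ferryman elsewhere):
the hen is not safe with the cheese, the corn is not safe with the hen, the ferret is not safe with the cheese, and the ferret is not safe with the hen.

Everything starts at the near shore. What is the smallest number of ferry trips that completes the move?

Counting alone: the ferryman can take at most 2 across per trip to the far shore, so moving all 5 needs at least 3 loaded trips out, with a return between consecutive ones — at least 5 crossings.
The safety rule pushes this higher. Following every safe sequence of crossings, the most of the 5 that can be at the far shore as the ferry arrives there on crossing 5 is 4 — never all 5.
So no plan with fewer than 7 crossings exists, and this one achieves 7:
1. Ferryman goes to the far shore with the cheese and the hen.  [the near shore: the cabbage, the corn, the ferret | the far shore: the cheese, the hen]
2. Ferryman goes back to the near shore with the cheese.  [the near shore: the cabbage, the cheese, the corn, the ferret | the far shore: the hen]
3. Ferryman goes to the far shore with the cheese and the corn.  [the near shore: the cabbage, the ferret | the far shore: the cheese, the corn, the hen]
4. Ferryman goes back to the near shore with the hen.  [the near shore: the cabbage, the ferret, the hen | the far shore: the cheese, the corn]
5. Ferryman goes to the far shore with the cabbage and the ferret.  [the near shore: the hen | the far shore: the cabbage, the cheese, the corn, the ferret]
6. Ferryman goes back to the near shore with the cheese.  [the near shore: the cheese, the hen | the far shore: the cabbage, the corn, the ferret]
7. Ferryman goes to the far shore with the cheese and the hen.  [the near shore: — | the far shore: the cabbage, the cheese, the corn, the ferret, the hen]

7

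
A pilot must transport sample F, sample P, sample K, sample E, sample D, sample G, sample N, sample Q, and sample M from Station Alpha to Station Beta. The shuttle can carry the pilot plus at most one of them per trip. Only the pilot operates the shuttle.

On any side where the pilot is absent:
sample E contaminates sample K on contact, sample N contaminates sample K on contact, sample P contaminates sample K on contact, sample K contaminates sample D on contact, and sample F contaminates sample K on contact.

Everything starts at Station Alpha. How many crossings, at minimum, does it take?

impossible

Following every safe sequence of crossings from the start, the most of the 9 that can be at Station Beta as the shuttle arrives there on crossings 1, 3, 5, 7, 9 is 1, 2, 3, 4, 5 respectively; the best ever achieved is 5 of 9.
From crossing 11 on, no configuration arises that was not already reachable earlier: only 104 distinct safe configurations (who is on which side, and where the shuttle is) can ever be reached, none of them has everyone across, and every continuation just revisits them. So no valid plan exists.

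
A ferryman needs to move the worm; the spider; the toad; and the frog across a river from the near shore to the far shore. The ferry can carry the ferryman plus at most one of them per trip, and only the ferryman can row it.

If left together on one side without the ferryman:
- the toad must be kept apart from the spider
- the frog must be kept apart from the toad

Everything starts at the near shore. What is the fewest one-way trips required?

Counting alone: the ferryman can take at most 1 across per trip to the far shore, so moving all 4 needs at least 4 loaded trips out, with a return between consecutive ones — at least 7 crossings.
The safety rule pushes this higher. Following every safe sequence of crossings, the most of the 4 that can be at the far shore as the ferry arrives there on crossing 7 is 3 — never all 4.
So no plan with fewer than 9 crossings exists, and this one achieves 9:
1. Ferryman goes to the far shore with the toad.
2. Ferryman goes back to the near shore alone.
3. Ferryman goes to the far shore with the worm.
4. Ferryman goes back to the near shore alone.
5. Ferryman goes to the far shore with the spider.
6. Ferryman goes back to the near shore with the toad.
7. Ferryman goes to the far shore with the frog.
8. Ferryman goes back to the near shore alone.
9. Ferryman goes to the far shore with the toad.

9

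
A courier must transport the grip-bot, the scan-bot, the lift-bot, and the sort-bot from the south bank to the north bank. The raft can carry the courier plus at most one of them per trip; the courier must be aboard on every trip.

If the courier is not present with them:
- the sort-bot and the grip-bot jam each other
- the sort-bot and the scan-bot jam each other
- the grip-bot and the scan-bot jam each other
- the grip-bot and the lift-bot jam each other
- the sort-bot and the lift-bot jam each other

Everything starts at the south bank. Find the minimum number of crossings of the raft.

Whatever the first load, the items left behind include a forbidden pair without the courier. No opening move is safe, so no plan exists.

impossible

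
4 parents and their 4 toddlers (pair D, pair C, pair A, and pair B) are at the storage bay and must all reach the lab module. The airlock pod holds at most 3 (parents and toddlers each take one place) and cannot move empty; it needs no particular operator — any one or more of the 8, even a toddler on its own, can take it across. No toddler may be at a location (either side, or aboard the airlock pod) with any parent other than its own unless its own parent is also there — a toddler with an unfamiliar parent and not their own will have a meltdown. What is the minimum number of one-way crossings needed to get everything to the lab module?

Counting alone: each trip to the lab module takes at most 3 across and each return brings at least 1 back, so after t trips out (and t−1 returns) at most 3t − (t−1) of the 8 are across; that first reaches 8 at t = 4, so at least 7 crossings are needed.
The safety rule pushes this higher. Following every safe sequence of crossings, the most of the 8 that can be at the lab module as the airlock pod arrives there on crossing 7 is 7 — never all 8.
So no plan with fewer than 9 crossings exists, and this one achieves 9:
1. parent D and toddler D cross → the lab module.
2. parent D crosses ← the storage bay.
3. parent C, parent D, and toddler C cross → the lab module.
4. parent D and toddler D cross ← the storage bay.
5. parent A, parent B, and parent D cross → the lab module.
6. toddler C crosses ← the storage bay.
7. toddler C and toddler D cross → the lab module.
8. toddler D crosses ← the storage bay.
9. toddler A, toddler B, and toddler D cross → the lab module.

9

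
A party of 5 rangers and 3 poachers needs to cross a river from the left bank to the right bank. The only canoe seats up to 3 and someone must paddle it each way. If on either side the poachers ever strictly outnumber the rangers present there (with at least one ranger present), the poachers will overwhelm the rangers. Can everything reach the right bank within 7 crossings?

Yes — this plan uses 7 crossings (≤ 7):
1. 2 poachers → the right bank.  (the left bank: 5R 1P; the right bank: 0R 2P)
2. 1 poacher ← the left bank.  (the left bank: 5R 2P; the right bank: 0R 1P)
3. 2 rangers and 1 poacher → the right bank.  (the left bank: 3R 1P; the right bank: 2R 2P)
4. 1 poacher ← the left bank.  (the left bank: 3R 2P; the right bank: 2R 1P)
5. 1 ranger and 2 poachers → the right bank.  (the left bank: 2R 0P; the right bank: 3R 3P)
6. 1 poacher ← the left bank.  (the left bank: 2R 1P; the right bank: 3R 2P)
7. 2 rangers and 1 poacher → the right bank.  (the left bank: 0R 0P; the right bank: 5R 3P)

Yes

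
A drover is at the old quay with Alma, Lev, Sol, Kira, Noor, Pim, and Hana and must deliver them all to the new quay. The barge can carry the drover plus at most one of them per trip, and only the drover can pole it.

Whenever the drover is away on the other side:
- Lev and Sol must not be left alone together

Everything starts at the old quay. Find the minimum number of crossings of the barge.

Counting alone: the drover can take at most 1 across per trip to the new quay, so moving all 7 needs at least 7 loaded trips out, with a return between consecutive ones — at least 13 crossings.
The plan below uses exactly 13 crossings, so it is optimal:
1. Drover goes to the new quay with Lev.  [the old quay: Alma, Hana, Kira, Noor, Pim, Sol | the new quay: Lev]
2. Drover goes back to the old quay alone.  [the old quay: Alma, Hana, Kira, Noor, Pim, Sol | the new quay: Lev]
3. Drover goes to the new quay with Alma.  [the old quay: Hana, Kira, Noor, Pim, Sol | the new quay: Alma, Lev]
4. Drover goes back to the old quay alone.  [the old quay: Hana, Kira, Noor, Pim, Sol | the new quay: Alma, Lev]
5. Drover goes to the new quay with Kira.  [the old quay: Hana, Noor, Pim, Sol | the new quay: Alma, Kira, Lev]
6. Drover goes back to the old quay alone.  [the old quay: Hana, Noor, Pim, Sol | the new quay: Alma, Kira, Lev]
7. Drover goes to the new quay with Noor.  [the old quay: Hana, Pim, Sol | the new quay: Alma, Kira, Lev, Noor]
8. Drover goes back to the old quay alone.  [the old quay: Hana, Pim, Sol | the new quay: Alma, Kira, Lev, Noor]
9. Drover goes to the new quay with Pim.  [the old quay: Hana, Sol | the new quay: Alma, Kira, Lev, Noor, Pim]
10. Drover goes back to the old quay alone.  [the old quay: Hana, Sol | the new quay: Alma, Kira, Lev, Noor, Pim]
11. Drover goes to the new quay with Hana.  [the old quay: Sol | the new quay: Alma, Hana, Kira, Lev, Noor, Pim]
12. Drover goes back to the old quay alone.  [the old quay: Sol | the new quay: Alma, Hana, Kira, Lev, Noor, Pim]
13. Drover goes to the new quay with Sol.  [the old quay: — | the new quay: Alma, Hana, Kira, Lev, Noor, Pim, Sol]

13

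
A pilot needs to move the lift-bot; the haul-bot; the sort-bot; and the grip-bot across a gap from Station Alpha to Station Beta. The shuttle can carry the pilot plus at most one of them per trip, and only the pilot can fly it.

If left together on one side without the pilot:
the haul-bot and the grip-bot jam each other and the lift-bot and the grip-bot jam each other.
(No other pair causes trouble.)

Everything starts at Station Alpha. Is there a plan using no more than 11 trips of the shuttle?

Yes — this plan uses 9 crossings (≤ 11):
1. Pilot goes to Station Beta with the grip-bot.  [Station Alpha: the haul-bot, the lift-bot, the sort-bot | Station Beta: the grip-bot]
2. Pilot goes back to Station Alpha alone.  [Station Alpha: the haul-bot, the lift-bot, the sort-bot | Station Beta: the grip-bot]
3. Pilot goes to Station Beta with the lift-bot.  [Station Alpha: the haul-bot, the sort-bot | Station Beta: the grip-bot, the lift-bot]
4. Pilot goes back to Station Alpha with the grip-bot.  [Station Alpha: the grip-bot, the haul-bot, the sort-bot | Station Beta: the lift-bot]
5. Pilot goes to Station Beta with the haul-bot.  [Station Alpha: the grip-bot, the sort-bot | Station Beta: the haul-bot, the lift-bot]
6. Pilot goes back to Station Alpha alone.  [Station Alpha: the grip-bot, the sort-bot | Station Beta: the haul-bot, the lift-bot]
7. Pilot goes to Station Beta with the sort-bot.  [Station Alpha: the grip-bot | Station Beta: the haul-bot, the lift-bot, the sort-bot]
8. Pilot goes back to Station Alpha alone.  [Station Alpha: the grip-bot | Station Beta: the haul-bot, the lift-bot, the sort-bot]
9. Pilot goes to Station Beta with the grip-bot.  [Station Alpha: — | Station Beta: the grip-bot, the haul-bot, the lift-bot, the sort-bot]

Yes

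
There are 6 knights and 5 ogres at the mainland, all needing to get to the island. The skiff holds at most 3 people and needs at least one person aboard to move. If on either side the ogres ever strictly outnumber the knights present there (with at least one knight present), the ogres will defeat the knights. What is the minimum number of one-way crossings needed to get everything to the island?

9

Counting alone: each trip to the island takes at most 3 across and each return brings at least 1 back, so after t trips out (and t−1 returns) at most 3t − (t−1) of the 11 are across; that first reaches 11 at t = 5, so at least 9 crossings are needed.
The plan below uses exactly 9 crossings, so it is optimal:
1. 3 ogres → the island.  (the mainland: 6K 2O; the island: 0K 3O)
2. 1 ogre ← the mainland.  (the mainland: 6K 3O; the island: 0K 2O)
3. 3 knights → the island.  (the mainland: 3K 3O; the island: 3K 2O)
4. 1 knight ← the mainland.  (the mainland: 4K 3O; the island: 2K 2O)
5. 2 knights and 1 ogre → the island.  (the mainland: 2K 2O; the island: 4K 3O)
6. 1 knight ← the mainland.  (the mainland: 3K 2O; the island: 3K 3O)
7. 2 knights and 1 ogre → the island.  (the mainland: 1K 1O; the island: 5K 4O)
8. 1 knight ← the mainland.  (the mainland: 2K 1O; the island: 4K 4O)
9. 2 knights and 1 ogre → the island.  (the mainland: 0K 0O; the island: 6K 5O)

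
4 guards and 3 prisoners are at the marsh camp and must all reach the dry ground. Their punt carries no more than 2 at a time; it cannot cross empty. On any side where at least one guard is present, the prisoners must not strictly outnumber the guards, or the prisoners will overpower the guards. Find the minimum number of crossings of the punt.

11

Counting alone: each trip to the dry ground takes at most 2 across and each return brings at least 1 back, so after t trips out (and t−1 returns) at most 2t − (t−1) of the 7 are across; that first reaches 7 at t = 6, so at least 11 crossings are needed.
The plan below uses exactly 11 crossings, so it is optimal:
1. 2 prisoners → the dry ground.  (the marsh camp: 4G 1P; the dry ground: 0G 2P)
2. 1 prisoner ← the marsh camp.  (the marsh camp: 4G 2P; the dry ground: 0G 1P)
3. 2 prisoners → the dry ground.  (the marsh camp: 4G 0P; the dry ground: 0G 3P)
4. 1 prisoner ← the marsh camp.  (the marsh camp: 4G 1P; the dry ground: 0G 2P)
5. 2 guards → the dry ground.  (the marsh camp: 2G 1P; the dry ground: 2G 2P)
6. 1 prisoner ← the marsh camp.  (the marsh camp: 2G 2P; the dry ground: 2G 1P)
7. 1 guard and 1 prisoner → the dry ground.  (the marsh camp: 1G 1P; the dry ground: 3G 2P)
8. 1 guard ← the marsh camp.  (the marsh camp: 2G 1P; the dry ground: 2G 2P)
9. 1 guard and 1 prisoner → the dry ground.  (the marsh camp: 1G 0P; the dry ground: 3G 3P)
10. 1 prisoner ← the marsh camp.  (the marsh camp: 1G 1P; the dry ground: 3G 2P)
11. 1 guard and 1 prisoner → the dry ground.  (the marsh camp: 0G 0P; the dry ground: 4G 3P)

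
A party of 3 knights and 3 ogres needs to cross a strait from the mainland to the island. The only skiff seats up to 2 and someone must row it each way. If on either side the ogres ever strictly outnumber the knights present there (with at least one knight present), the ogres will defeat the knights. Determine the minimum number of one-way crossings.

Counting alone: each trip to the island takes at most 2 across and each return brings at least 1 back, so after t trips out (and t−1 returns) at most 2t − (t−1) of the 6 are across; that first reaches 6 at t = 5, so at least 9 crossings are needed.
The safety rule pushes this higher. Following every safe sequence of crossings, the most of the 6 that can be at the island as the skiff arrives there on crossing 9 is 5 — never all 6.
So no plan with fewer than 11 crossings exists, and this one achieves 11:
1. 2 ogres → the island.  (the mainland: 3K 1O; the island: 0K 2O)
2. 1 ogre ← the mainland.  (the mainland: 3K 2O; the island: 0K 1O)
3. 2 ogres → the island.  (the mainland: 3K 0O; the island: 0K 3O)
4. 1 ogre ← the mainland.  (the mainland: 3K 1O; the island: 0K 2O)
5. 2 knights → the island.  (the mainland: 1K 1O; the island: 2K 2O)
6. 1 knight and 1 ogre ← the mainland.  (the mainland: 2K 2O; the island: 1K 1O)
7. 2 knights → the island.  (the mainland: 0K 2O; the island: 3K 1O)
8. 1 ogre ← the mainland.  (the mainland: 0K 3O; the island: 3K 0O)
9. 2 ogres → the island.  (the mainland: 0K 1O; the island: 3K 2O)
10. 1 ogre ← the mainland.  (the mainland: 0K 2O; the island: 3K 1O)
11. 2 ogres → the island.  (the mainland: 0K 0O; the island: 3K 3O)

11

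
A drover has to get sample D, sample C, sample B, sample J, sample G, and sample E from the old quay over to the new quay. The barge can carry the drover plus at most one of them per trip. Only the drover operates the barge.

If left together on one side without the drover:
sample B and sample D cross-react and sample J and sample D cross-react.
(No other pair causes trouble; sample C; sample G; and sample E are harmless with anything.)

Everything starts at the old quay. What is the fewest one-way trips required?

13

Counting alone: the drover can take at most 1 across per trip to the new quay, so moving all 6 needs at least 6 loaded trips out, with a return between consecutive ones — at least 11 crossings.
The safety rule pushes this higher. Following every safe sequence of crossings, the most of the 6 that can be at the new quay as the barge arrives there on crossing 11 is 5 — never all 6.
So no plan with fewer than 13 crossings exists, and this one achieves 13:
1. Drover goes to the new quay with sample D.
2. Drover goes back to the old quay alone.
3. Drover goes to the new quay with sample C.
4. Drover goes back to the old quay alone.
5. Drover goes to the new quay with sample B.
6. Drover goes back to the old quay with sample D.
7. Drover goes to the new quay with sample J.
8. Drover goes back to the old quay alone.
9. Drover goes to the new quay with sample G.
10. Drover goes back to the old quay alone.
11. Drover goes to the new quay with sample E.
12. Drover goes back to the old quay alone.
13. Drover goes to the new quay with sample D.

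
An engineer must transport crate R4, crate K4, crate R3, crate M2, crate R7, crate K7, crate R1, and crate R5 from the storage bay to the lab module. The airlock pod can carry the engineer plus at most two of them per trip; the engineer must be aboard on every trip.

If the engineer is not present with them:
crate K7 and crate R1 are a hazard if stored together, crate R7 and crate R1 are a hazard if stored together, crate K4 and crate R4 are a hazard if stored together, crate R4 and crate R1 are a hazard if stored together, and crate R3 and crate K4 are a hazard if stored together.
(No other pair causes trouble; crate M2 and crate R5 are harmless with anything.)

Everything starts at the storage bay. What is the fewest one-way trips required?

Counting alone: the engineer can take at most 2 across per trip to the lab module, so moving all 8 needs at least 4 loaded trips out, with a return between consecutive ones — at least 7 crossings.
The safety rule pushes this higher. Following every safe sequence of crossings, the most of the 8 that can be at the lab module as the airlock pod arrives there on crossing 7 is 7 — never all 8.
So no plan with fewer than 9 crossings exists, and this one achieves 9:
1. Engineer goes to the lab module with crate K4 and crate R1.
2. Engineer goes back to the storage bay alone.
3. Engineer goes to the lab module with crate R3 and crate R4.
4. Engineer goes back to the storage bay with crate K4 and crate R1.
5. Engineer goes to the lab module with crate K7 and crate R7.
6. Engineer goes back to the storage bay alone.
7. Engineer goes to the lab module with crate M2 and crate R5.
8. Engineer goes back to the storage bay alone.
9. Engineer goes to the lab module with crate K4 and crate R1.

9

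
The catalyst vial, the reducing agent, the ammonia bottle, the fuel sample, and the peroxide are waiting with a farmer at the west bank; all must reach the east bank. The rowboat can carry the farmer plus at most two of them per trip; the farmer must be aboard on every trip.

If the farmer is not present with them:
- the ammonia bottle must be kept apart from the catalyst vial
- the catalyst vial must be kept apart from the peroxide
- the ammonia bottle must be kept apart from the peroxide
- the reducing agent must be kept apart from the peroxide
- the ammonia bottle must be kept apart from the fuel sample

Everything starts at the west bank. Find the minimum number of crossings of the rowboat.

7

Counting alone: the farmer can take at most 2 across per trip to the east bank, so moving all 5 needs at least 3 loaded trips out, with a return between consecutive ones — at least 5 crossings.
The safety rule pushes this higher. Following every safe sequence of crossings, the most of the 5 that can be at the east bank as the rowboat arrives there on crossing 5 is 4 — never all 5.
So no plan with fewer than 7 crossings exists, and this one achieves 7:
1. Farmer goes to the east bank with the ammonia bottle and the peroxide.
2. Farmer goes back to the west bank with the ammonia bottle.
3. Farmer goes to the east bank with the catalyst vial and the fuel sample.
4. Farmer goes back to the west bank with the catalyst vial.
5. Farmer goes to the east bank with the catalyst vial and the reducing agent.
6. Farmer goes back to the west bank with the peroxide.
7. Farmer goes to the east bank with the ammonia bottle and the peroxide.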